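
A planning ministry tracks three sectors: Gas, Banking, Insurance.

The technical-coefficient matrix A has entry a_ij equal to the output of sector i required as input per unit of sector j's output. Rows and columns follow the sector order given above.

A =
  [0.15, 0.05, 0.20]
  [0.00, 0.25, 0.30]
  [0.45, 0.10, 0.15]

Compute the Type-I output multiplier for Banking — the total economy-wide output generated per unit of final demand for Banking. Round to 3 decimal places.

m_2 = 1.815

I − A =
  [   0.85    -0.05    -0.20]
  [   0.00     0.75    -0.30]
  [  -0.45    -0.10     0.85]
Cofactors of I−A, C_ij = (−1)^(i+j)·(minor ij) (rows/columns in the sector order above):
  C_11 = (0.75)(0.85) − (-0.30)(-0.10) = 0.6075
  C_12 = −[(0.00)(0.85) − (-0.30)(-0.45)] = 0.1350
  C_13 = (0.00)(-0.10) − (0.75)(-0.45) = 0.3375
  C_21 = −[(-0.05)(0.85) − (-0.20)(-0.10)] = 0.0625
  C_22 = (0.85)(0.85) − (-0.20)(-0.45) = 0.6325
  C_23 = −[(0.85)(-0.10) − (-0.05)(-0.45)] = 0.1075
  C_31 = (-0.05)(-0.30) − (-0.20)(0.75) = 0.1650
  C_32 = −[(0.85)(-0.30) − (-0.20)(0.00)] = 0.2550
  C_33 = (0.85)(0.75) − (-0.05)(0.00) = 0.6375
det(I−A) = Σ_j (I−A)_1j·C_1j = (0.85)(0.6075) + (-0.05)(0.1350) + (-0.20)(0.3375) = 0.442125
adj(I−A) = Cᵀ =
  [ 0.6075   0.0625   0.1650]
  [ 0.1350   0.6325   0.2550]
  [ 0.3375   0.1075   0.6375]
(I − A)⁻¹ = adj(I−A) / det(I−A) ≈
  [   1.3740     0.1414     0.3732]
  [   0.3053     1.4306     0.5768]
  [   0.7634     0.2431     1.4419]
The output multiplier for sector j is the column-j sum of the Leontief inverse (I − A)⁻¹ = adj(I−A) / det(I−A).
Column 2 of adj(I−A): (0.0625, 0.6325, 0.1075); det(I−A) = 0.442125.
m_2 = (0.0625 + 0.6325 + 0.1075) / 0.442125 = 0.8025 / 0.442125 ≈ 1.815.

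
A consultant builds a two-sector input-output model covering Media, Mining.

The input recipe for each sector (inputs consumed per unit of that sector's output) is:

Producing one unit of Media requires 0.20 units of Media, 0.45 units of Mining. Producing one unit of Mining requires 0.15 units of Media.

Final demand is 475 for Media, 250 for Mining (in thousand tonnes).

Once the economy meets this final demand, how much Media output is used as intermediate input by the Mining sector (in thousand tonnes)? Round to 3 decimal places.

I − A =
  [   0.80    -0.15]
  [  -0.45     1.00]
det(I−A) = (0.80)(1.00) − (-0.15)(-0.45) = 0.7325
adj(I−A) = [[1.00, 0.15], [0.45, 0.80]]
(I − A)⁻¹ = adj(I−A) / det(I−A) ≈
  [   1.3652     0.2048]
  [   0.6143     1.0922]
First solve x = (I − A)⁻¹ d = adj(I−A)·d / det(I−A); in particular x_2 = (0.45·475 + 0.80·250) / 0.7325 = 413.75 / 0.7325 ≈ 564.84642.
Intermediate flow from 1 to 2: z_12 = a_12 · x_2 = 0.15 × 413.75 / 0.7325 = 62.0625 / 0.7325 ≈ 84.727.

z_12 = 84.727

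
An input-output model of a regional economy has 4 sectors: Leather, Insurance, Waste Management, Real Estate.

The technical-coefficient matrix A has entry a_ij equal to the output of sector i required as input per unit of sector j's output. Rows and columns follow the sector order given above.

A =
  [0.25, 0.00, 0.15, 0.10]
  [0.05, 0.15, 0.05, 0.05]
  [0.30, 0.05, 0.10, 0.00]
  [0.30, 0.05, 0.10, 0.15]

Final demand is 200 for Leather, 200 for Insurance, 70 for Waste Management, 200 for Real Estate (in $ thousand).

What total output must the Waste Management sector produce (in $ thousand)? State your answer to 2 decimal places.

I − A =
  [   0.75     0.00    -0.15    -0.10]
  [  -0.05     0.85    -0.05    -0.05]
  [  -0.30    -0.05     0.90     0.00]
  [  -0.30    -0.05    -0.10     0.85]
Compute the cofactors C_ij = (−1)^(i+j)·(3×3 minor ij) of I−A; the adjugate is their transpose:
adj(I−A) = Cᵀ =
  [ 0.645625   0.011375   0.116750   0.076625]
  [ 0.066000   0.505500   0.043250   0.037500]
  [ 0.218875   0.031875   0.514250   0.027625]
  [ 0.257500   0.037500   0.104250   0.533250]
det(I−A) = Σ_j (I−A)_1j·C_1j = (0.75)(0.645625) + (0.00)(0.066000) + (-0.15)(0.218875) + (-0.10)(0.257500) = 0.4256375
(I − A)⁻¹ = adj(I−A) / det(I−A) ≈
  [   1.5168     0.0267     0.2743     0.1800]
  [   0.1551     1.1876     0.1016     0.0881]
  [   0.5142     0.0749     1.2082     0.0649]
  [   0.6050     0.0881     0.2449     1.2528]
x = (I − A)⁻¹ d = adj(I−A)·d / det(I−A), with det(I−A) = 0.4256375:
  x_L = (0.645625·200 + 0.011375·200 + 0.116750·70 + 0.076625·200) / 0.4256375 = 154.8975 / 0.4256375 ≈ 363.92
  x_I = (0.066000·200 + 0.505500·200 + 0.043250·70 + 0.037500·200) / 0.4256375 = 124.8275 / 0.4256375 ≈ 293.27
  x_W = (0.218875·200 + 0.031875·200 + 0.514250·70 + 0.027625·200) / 0.4256375 = 91.6725 / 0.4256375 ≈ 215.38
  x_R = (0.257500·200 + 0.037500·200 + 0.104250·70 + 0.533250·200) / 0.4256375 = 172.9475 / 0.4256375 ≈ 406.33

x_W = 215.38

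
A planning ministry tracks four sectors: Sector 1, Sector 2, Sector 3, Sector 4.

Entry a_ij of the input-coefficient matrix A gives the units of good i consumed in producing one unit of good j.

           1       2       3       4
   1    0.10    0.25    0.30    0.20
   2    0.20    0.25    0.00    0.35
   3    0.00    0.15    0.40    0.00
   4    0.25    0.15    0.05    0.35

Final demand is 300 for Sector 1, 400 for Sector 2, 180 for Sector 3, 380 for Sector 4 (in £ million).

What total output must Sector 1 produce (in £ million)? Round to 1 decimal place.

I − A =
  [   0.90    -0.25    -0.30    -0.20]
  [  -0.20     0.75     0.00    -0.35]
  [   0.00    -0.15     0.60     0.00]
  [  -0.25    -0.15    -0.05     0.65]
Compute the cofactors C_ij = (−1)^(i+j)·(3×3 minor ij) of I−A; the adjugate is their transpose:
adj(I−A) = Cᵀ =
  [ 0.258375   0.146250   0.142375   0.158250]
  [ 0.130500   0.321000   0.083000   0.213000]
  [ 0.032625   0.080250   0.293625   0.053250]
  [ 0.132000   0.136500   0.096500   0.366000]
det(I−A) = Σ_j (I−A)_1j·C_1j = (0.90)(0.258375) + (-0.25)(0.130500) + (-0.30)(0.032625) + (-0.20)(0.132000) = 0.163725
(I − A)⁻¹ = adj(I−A) / det(I−A) ≈
  [   1.5781     0.8933     0.8696     0.9666]
  [   0.7971     1.9606     0.5069     1.3010]
  [   0.1993     0.4902     1.7934     0.3252]
  [   0.8062     0.8337     0.5894     2.2355]
x = (I − A)⁻¹ d = adj(I−A)·d / det(I−A), with det(I−A) = 0.163725:
  x_1 = (0.258375·300 + 0.146250·400 + 0.142375·180 + 0.158250·380) / 0.163725 = 221.775 / 0.163725 ≈ 1354.6
  x_2 = (0.130500·300 + 0.321000·400 + 0.083000·180 + 0.213000·380) / 0.163725 = 263.43 / 0.163725 ≈ 1609.0
  x_3 = (0.032625·300 + 0.080250·400 + 0.293625·180 + 0.053250·380) / 0.163725 = 114.975 / 0.163725 ≈ 702.2
  x_4 = (0.132000·300 + 0.136500·400 + 0.096500·180 + 0.366000·380) / 0.163725 = 250.65 / 0.163725 ≈ 1530.9

x_1 = 1354.6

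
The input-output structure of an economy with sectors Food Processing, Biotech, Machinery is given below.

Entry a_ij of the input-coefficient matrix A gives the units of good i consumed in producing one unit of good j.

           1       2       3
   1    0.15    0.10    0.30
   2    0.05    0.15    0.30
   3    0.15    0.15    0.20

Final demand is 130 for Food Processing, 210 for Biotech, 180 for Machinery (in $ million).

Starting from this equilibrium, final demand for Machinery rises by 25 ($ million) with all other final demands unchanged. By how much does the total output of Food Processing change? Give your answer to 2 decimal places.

I − A =
  [   0.85    -0.10    -0.30]
  [  -0.05     0.85    -0.30]
  [  -0.15    -0.15     0.80]
Cofactors of I−A, C_ij = (−1)^(i+j)·(minor ij) (rows/columns in the sector order above):
  C_11 = (0.85)(0.80) − (-0.30)(-0.15) = 0.6350
  C_12 = −[(-0.05)(0.80) − (-0.30)(-0.15)] = 0.0850
  C_13 = (-0.05)(-0.15) − (0.85)(-0.15) = 0.1350
  C_21 = −[(-0.10)(0.80) − (-0.30)(-0.15)] = 0.1250
  C_22 = (0.85)(0.80) − (-0.30)(-0.15) = 0.6350
  C_23 = −[(0.85)(-0.15) − (-0.10)(-0.15)] = 0.1425
  C_31 = (-0.10)(-0.30) − (-0.30)(0.85) = 0.2850
  C_32 = −[(0.85)(-0.30) − (-0.30)(-0.05)] = 0.2700
  C_33 = (0.85)(0.85) − (-0.10)(-0.05) = 0.7175
det(I−A) = Σ_j (I−A)_1j·C_1j = (0.85)(0.6350) + (-0.10)(0.0850) + (-0.30)(0.1350) = 0.49075
adj(I−A) = Cᵀ =
  [ 0.6350   0.1250   0.2850]
  [ 0.0850   0.6350   0.2700]
  [ 0.1350   0.1425   0.7175]
(I − A)⁻¹ = adj(I−A) / det(I−A) ≈
  [   1.2939     0.2547     0.5807]
  [   0.1732     1.2939     0.5502]
  [   0.2751     0.2904     1.4620]
Δx = (I − A)⁻¹ Δd with Δd having +25 in the Machinery component and 0 elsewhere.
So Δx_1 = L_13 · (+25), where L_13 = adj(I−A)_13 / det(I−A) = 0.2850 / 0.49075.
Δx_1 = 0.2850 × (+25) / 0.49075 = 7.125 / 0.49075 ≈ 14.52.

Δx_1 = 14.52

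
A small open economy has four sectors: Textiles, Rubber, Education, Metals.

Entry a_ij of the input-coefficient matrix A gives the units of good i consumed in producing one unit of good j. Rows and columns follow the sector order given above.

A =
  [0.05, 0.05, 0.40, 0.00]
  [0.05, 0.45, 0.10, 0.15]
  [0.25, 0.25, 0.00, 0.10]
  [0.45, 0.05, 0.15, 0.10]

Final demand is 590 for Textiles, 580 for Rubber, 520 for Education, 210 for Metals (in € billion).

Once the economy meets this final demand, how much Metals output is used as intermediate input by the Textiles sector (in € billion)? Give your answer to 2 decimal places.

I − A =
  [   0.95    -0.05    -0.40     0.00]
  [  -0.05     0.55    -0.10    -0.15]
  [  -0.25    -0.25     1.00    -0.10]
  [  -0.45    -0.05    -0.15     0.90]
Compute the cofactors C_ij = (−1)^(i+j)·(3×3 minor ij) of I−A; the adjugate is their transpose:
adj(I−A) = Cᵀ =
  [ 0.450625   0.136250   0.200625   0.045000]
  [ 0.144375   0.732750   0.151875   0.139000]
  [ 0.175000   0.232000   0.457500   0.089500]
  [ 0.262500   0.147500   0.185000   0.435000]
det(I−A) = Σ_j (I−A)_1j·C_1j = (0.95)(0.450625) + (-0.05)(0.144375) + (-0.40)(0.175000) + (0.00)(0.262500) = 0.350875
(I − A)⁻¹ = adj(I−A) / det(I−A) ≈
  [   1.2843     0.3883     0.5718     0.1283]
  [   0.4115     2.0884     0.4328     0.3962]
  [   0.4988     0.6612     1.3039     0.2551]
  [   0.7481     0.4204     0.5273     1.2398]
First solve x = (I − A)⁻¹ d = adj(I−A)·d / det(I−A); in particular x_1 = (0.450625·590 + 0.136250·580 + 0.200625·520 + 0.045000·210) / 0.350875 = 458.66875 / 0.350875 ≈ 1307.2141.
Intermediate flow from 4 to 1: z_41 = a_41 · x_1 = 0.45 × 458.66875 / 0.350875 = 206.4009375 / 0.350875 ≈ 588.25.

z_41 = 588.25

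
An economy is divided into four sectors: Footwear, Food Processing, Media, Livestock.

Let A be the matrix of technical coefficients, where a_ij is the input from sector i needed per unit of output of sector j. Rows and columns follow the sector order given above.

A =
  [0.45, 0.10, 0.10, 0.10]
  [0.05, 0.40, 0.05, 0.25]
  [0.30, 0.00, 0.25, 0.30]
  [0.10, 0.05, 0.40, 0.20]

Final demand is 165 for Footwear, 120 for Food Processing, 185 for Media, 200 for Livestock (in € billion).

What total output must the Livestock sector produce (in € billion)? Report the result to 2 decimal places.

I − A =
  [   0.55    -0.10    -0.10    -0.10]
  [  -0.05     0.60    -0.05    -0.25]
  [  -0.30     0.00     0.75    -0.30]
  [  -0.10    -0.05    -0.40     0.80]
Compute the cofactors C_ij = (−1)^(i+j)·(3×3 minor ij) of I−A; the adjugate is their transpose:
adj(I−A) = Cᵀ =
  [ 0.277875   0.053250   0.085000   0.083250]
  [ 0.086250   0.217500   0.085000   0.110625]
  [ 0.159000   0.036750   0.244375   0.123000]
  [ 0.119625   0.038625   0.138125   0.224250]
det(I−A) = Σ_j (I−A)_1j·C_1j = (0.55)(0.277875) + (-0.10)(0.086250) + (-0.10)(0.159000) + (-0.10)(0.119625) = 0.11634375
(I − A)⁻¹ = adj(I−A) / det(I−A) ≈
  [   2.3884     0.4577     0.7306     0.7156]
  [   0.7413     1.8695     0.7306     0.9508]
  [   1.3666     0.3159     2.1005     1.0572]
  [   1.0282     0.3320     1.1872     1.9275]
x = (I − A)⁻¹ d = adj(I−A)·d / det(I−A), with det(I−A) = 0.11634375:
  x_1 = (0.277875·165 + 0.053250·120 + 0.085000·185 + 0.083250·200) / 0.11634375 = 84.614375 / 0.11634375 ≈ 727.28
  x_2 = (0.086250·165 + 0.217500·120 + 0.085000·185 + 0.110625·200) / 0.11634375 = 78.18125 / 0.11634375 ≈ 671.98
  x_3 = (0.159000·165 + 0.036750·120 + 0.244375·185 + 0.123000·200) / 0.11634375 = 100.454375 / 0.11634375 ≈ 863.43
  x_4 = (0.119625·165 + 0.038625·120 + 0.138125·185 + 0.224250·200) / 0.11634375 = 94.77625 / 0.11634375 ≈ 814.62

x_4 = 814.62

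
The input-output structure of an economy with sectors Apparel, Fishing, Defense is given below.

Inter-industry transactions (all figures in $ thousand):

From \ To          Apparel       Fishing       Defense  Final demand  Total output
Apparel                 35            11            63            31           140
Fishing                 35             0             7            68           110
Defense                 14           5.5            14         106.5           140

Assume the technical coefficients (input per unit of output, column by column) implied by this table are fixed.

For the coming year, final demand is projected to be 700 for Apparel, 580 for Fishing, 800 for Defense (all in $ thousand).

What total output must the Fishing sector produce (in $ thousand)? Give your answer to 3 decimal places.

Technical coefficients a_ij = z_ij / X_j:
  a_11 = 35/140 = 0.25, a_21 = 35/140 = 0.25, a_31 = 14/140 = 0.10
  a_12 = 11/110 = 0.10, a_22 = 0/110 = 0.00, a_32 = 5.5/110 = 0.05
  a_13 = 63/140 = 0.45, a_23 = 7/140 = 0.05, a_33 = 14/140 = 0.10
I − A =
  [   0.75    -0.10    -0.45]
  [  -0.25     1.00    -0.05]
  [  -0.10    -0.05     0.90]
Cofactors of I−A, C_ij = (−1)^(i+j)·(minor ij) (rows/columns in the sector order above):
  C_11 = (1.00)(0.90) − (-0.05)(-0.05) = 0.8975
  C_12 = −[(-0.25)(0.90) − (-0.05)(-0.10)] = 0.2300
  C_13 = (-0.25)(-0.05) − (1.00)(-0.10) = 0.1125
  C_21 = −[(-0.10)(0.90) − (-0.45)(-0.05)] = 0.1125
  C_22 = (0.75)(0.90) − (-0.45)(-0.10) = 0.6300
  C_23 = −[(0.75)(-0.05) − (-0.10)(-0.10)] = 0.0475
  C_31 = (-0.10)(-0.05) − (-0.45)(1.00) = 0.4550
  C_32 = −[(0.75)(-0.05) − (-0.45)(-0.25)] = 0.1500
  C_33 = (0.75)(1.00) − (-0.10)(-0.25) = 0.7250
det(I−A) = Σ_j (I−A)_1j·C_1j = (0.75)(0.8975) + (-0.10)(0.2300) + (-0.45)(0.1125) = 0.5995
adj(I−A) = Cᵀ =
  [ 0.8975   0.1125   0.4550]
  [ 0.2300   0.6300   0.1500]
  [ 0.1125   0.0475   0.7250]
(I − A)⁻¹ = adj(I−A) / det(I−A) ≈
  [   1.4971     0.1877     0.7590]
  [   0.3837     1.0509     0.2502]
  [   0.1877     0.0792     1.2093]
x = (I − A)⁻¹ d = adj(I−A)·d / det(I−A), with det(I−A) = 0.5995:
  x_1 = (0.8975·700 + 0.1125·580 + 0.4550·800) / 0.5995 = 1057.50 / 0.5995 ≈ 1763.970
  x_2 = (0.2300·700 + 0.6300·580 + 0.1500·800) / 0.5995 = 646.40 / 0.5995 ≈ 1078.232
  x_3 = (0.1125·700 + 0.0475·580 + 0.7250·800) / 0.5995 = 686.30 / 0.5995 ≈ 1144.787

x_2 = 1078.232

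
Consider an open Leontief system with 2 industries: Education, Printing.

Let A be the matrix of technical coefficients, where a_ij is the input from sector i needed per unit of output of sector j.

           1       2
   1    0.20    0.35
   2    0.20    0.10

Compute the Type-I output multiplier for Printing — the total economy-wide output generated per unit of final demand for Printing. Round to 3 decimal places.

I − A =
  [   0.80    -0.35]
  [  -0.20     0.90]
det(I−A) = (0.80)(0.90) − (-0.35)(-0.20) = 0.6500
adj(I−A) = [[0.90, 0.35], [0.20, 0.80]]
(I − A)⁻¹ = adj(I−A) / det(I−A) ≈
  [   1.3846     0.5385]
  [   0.3077     1.2308]
The output multiplier for sector j is the column-j sum of the Leontief inverse (I − A)⁻¹ = adj(I−A) / det(I−A).
Column 2 of adj(I−A): (0.35, 0.80); det(I−A) = 0.6500.
m_2 = (0.35 + 0.80) / 0.6500 = 1.15 / 0.6500 ≈ 1.769.

m_2 = 1.769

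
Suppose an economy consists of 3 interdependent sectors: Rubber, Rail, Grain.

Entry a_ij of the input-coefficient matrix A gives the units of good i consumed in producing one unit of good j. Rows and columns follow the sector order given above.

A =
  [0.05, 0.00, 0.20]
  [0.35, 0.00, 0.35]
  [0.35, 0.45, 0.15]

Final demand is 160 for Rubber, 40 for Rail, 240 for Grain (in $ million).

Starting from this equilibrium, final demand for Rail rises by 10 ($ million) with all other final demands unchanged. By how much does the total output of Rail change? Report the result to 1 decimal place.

I − A =
  [   0.95     0.00    -0.20]
  [  -0.35     1.00    -0.35]
  [  -0.35    -0.45     0.85]
Cofactors of I−A, C_ij = (−1)^(i+j)·(minor ij) (rows/columns in the sector order above):
  C_11 = (1.00)(0.85) − (-0.35)(-0.45) = 0.6925
  C_12 = −[(-0.35)(0.85) − (-0.35)(-0.35)] = 0.4200
  C_13 = (-0.35)(-0.45) − (1.00)(-0.35) = 0.5075
  C_21 = −[(0.00)(0.85) − (-0.20)(-0.45)] = 0.0900
  C_22 = (0.95)(0.85) − (-0.20)(-0.35) = 0.7375
  C_23 = −[(0.95)(-0.45) − (0.00)(-0.35)] = 0.4275
  C_31 = (0.00)(-0.35) − (-0.20)(1.00) = 0.2000
  C_32 = −[(0.95)(-0.35) − (-0.20)(-0.35)] = 0.4025
  C_33 = (0.95)(1.00) − (0.00)(-0.35) = 0.9500
det(I−A) = Σ_j (I−A)_1j·C_1j = (0.95)(0.6925) + (0.00)(0.4200) + (-0.20)(0.5075) = 0.556375
adj(I−A) = Cᵀ =
  [ 0.6925   0.0900   0.2000]
  [ 0.4200   0.7375   0.4025]
  [ 0.5075   0.4275   0.9500]
(I − A)⁻¹ = adj(I−A) / det(I−A) ≈
  [   1.2447     0.1618     0.3595]
  [   0.7549     1.3255     0.7234]
  [   0.9122     0.7684     1.7075]
Δx = (I − A)⁻¹ Δd with Δd having +10 in the Rail component and 0 elsewhere.
So Δx_2 = L_22 · (+10), where L_22 = adj(I−A)_22 / det(I−A) = 0.7375 / 0.556375.
Δx_2 = 0.7375 × (+10) / 0.556375 = 7.375 / 0.556375 ≈ 13.3.

Δx_2 = 13.3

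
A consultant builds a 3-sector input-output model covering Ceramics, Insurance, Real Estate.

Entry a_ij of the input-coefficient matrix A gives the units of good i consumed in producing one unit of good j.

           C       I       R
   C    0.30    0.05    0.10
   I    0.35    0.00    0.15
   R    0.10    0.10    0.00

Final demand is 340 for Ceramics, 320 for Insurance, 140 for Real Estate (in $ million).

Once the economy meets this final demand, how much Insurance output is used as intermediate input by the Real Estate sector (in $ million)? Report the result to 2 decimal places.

z_IR = 37.73

I − A =
  [   0.70    -0.05    -0.10]
  [  -0.35     1.00    -0.15]
  [  -0.10    -0.10     1.00]
Cofactors of I−A, C_ij = (−1)^(i+j)·(minor ij) (rows/columns in the sector order above):
  C_11 = (1.00)(1.00) − (-0.15)(-0.10) = 0.9850
  C_12 = −[(-0.35)(1.00) − (-0.15)(-0.10)] = 0.3650
  C_13 = (-0.35)(-0.10) − (1.00)(-0.10) = 0.1350
  C_21 = −[(-0.05)(1.00) − (-0.10)(-0.10)] = 0.0600
  C_22 = (0.70)(1.00) − (-0.10)(-0.10) = 0.6900
  C_23 = −[(0.70)(-0.10) − (-0.05)(-0.10)] = 0.0750
  C_31 = (-0.05)(-0.15) − (-0.10)(1.00) = 0.1075
  C_32 = −[(0.70)(-0.15) − (-0.10)(-0.35)] = 0.1400
  C_33 = (0.70)(1.00) − (-0.05)(-0.35) = 0.6825
det(I−A) = Σ_j (I−A)_1j·C_1j = (0.70)(0.9850) + (-0.05)(0.3650) + (-0.10)(0.1350) = 0.65775
adj(I−A) = Cᵀ =
  [ 0.9850   0.0600   0.1075]
  [ 0.3650   0.6900   0.1400]
  [ 0.1350   0.0750   0.6825]
(I − A)⁻¹ = adj(I−A) / det(I−A) ≈
  [   1.4975     0.0912     0.1634]
  [   0.5549     1.0490     0.2128]
  [   0.2052     0.1140     1.0376]
First solve x = (I − A)⁻¹ d = adj(I−A)·d / det(I−A); in particular x_R = (0.1350·340 + 0.0750·320 + 0.6825·140) / 0.65775 = 165.45 / 0.65775 ≈ 251.5393.
Intermediate flow from I to R: z_IR = a_IR · x_R = 0.15 × 165.45 / 0.65775 = 24.8175 / 0.65775 ≈ 37.73.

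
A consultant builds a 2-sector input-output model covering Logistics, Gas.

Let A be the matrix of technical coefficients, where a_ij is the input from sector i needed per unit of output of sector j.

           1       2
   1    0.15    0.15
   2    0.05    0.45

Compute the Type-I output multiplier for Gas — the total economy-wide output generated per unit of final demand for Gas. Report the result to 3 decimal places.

I − A =
  [   0.85    -0.15]
  [  -0.05     0.55]
det(I−A) = (0.85)(0.55) − (-0.15)(-0.05) = 0.4600
adj(I−A) = [[0.55, 0.15], [0.05, 0.85]]
(I − A)⁻¹ = adj(I−A) / det(I−A) ≈
  [   1.1957     0.3261]
  [   0.1087     1.8478]
The output multiplier for sector j is the column-j sum of the Leontief inverse (I − A)⁻¹ = adj(I−A) / det(I−A).
Column 2 of adj(I−A): (0.15, 0.85); det(I−A) = 0.4600.
m_2 = (0.15 + 0.85) / 0.4600 = 1.00 / 0.4600 ≈ 2.174.

m_2 = 2.174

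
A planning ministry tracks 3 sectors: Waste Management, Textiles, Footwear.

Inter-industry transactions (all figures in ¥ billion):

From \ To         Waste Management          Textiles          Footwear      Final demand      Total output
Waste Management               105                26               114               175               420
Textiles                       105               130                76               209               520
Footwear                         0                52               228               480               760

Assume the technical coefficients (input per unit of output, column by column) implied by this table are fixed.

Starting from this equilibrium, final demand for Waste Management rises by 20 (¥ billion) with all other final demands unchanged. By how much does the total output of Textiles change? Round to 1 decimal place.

Technical coefficients a_ij = z_ij / X_j:
  a_11 = 105/420 = 0.25, a_21 = 105/420 = 0.25, a_31 = 0/420 = 0.00
  a_12 = 26/520 = 0.05, a_22 = 130/520 = 0.25, a_32 = 52/520 = 0.10
  a_13 = 114/760 = 0.15, a_23 = 76/760 = 0.10, a_33 = 228/760 = 0.30
I − A =
  [   0.75    -0.05    -0.15]
  [  -0.25     0.75    -0.10]
  [   0.00    -0.10     0.70]
Cofactors of I−A, C_ij = (−1)^(i+j)·(minor ij) (rows/columns in the sector order above):
  C_11 = (0.75)(0.70) − (-0.10)(-0.10) = 0.5150
  C_12 = −[(-0.25)(0.70) − (-0.10)(0.00)] = 0.1750
  C_13 = (-0.25)(-0.10) − (0.75)(0.00) = 0.0250
  C_21 = −[(-0.05)(0.70) − (-0.15)(-0.10)] = 0.0500
  C_22 = (0.75)(0.70) − (-0.15)(0.00) = 0.5250
  C_23 = −[(0.75)(-0.10) − (-0.05)(0.00)] = 0.0750
  C_31 = (-0.05)(-0.10) − (-0.15)(0.75) = 0.1175
  C_32 = −[(0.75)(-0.10) − (-0.15)(-0.25)] = 0.1125
  C_33 = (0.75)(0.75) − (-0.05)(-0.25) = 0.5500
det(I−A) = Σ_j (I−A)_1j·C_1j = (0.75)(0.5150) + (-0.05)(0.1750) + (-0.15)(0.0250) = 0.37375
adj(I−A) = Cᵀ =
  [ 0.5150   0.0500   0.1175]
  [ 0.1750   0.5250   0.1125]
  [ 0.0250   0.0750   0.5500]
(I − A)⁻¹ = adj(I−A) / det(I−A) ≈
  [   1.3779     0.1338     0.3144]
  [   0.4682     1.4047     0.3010]
  [   0.0669     0.2007     1.4716]
Δx = (I − A)⁻¹ Δd with Δd having +20 in the Waste Management component and 0 elsewhere.
So Δx_2 = L_21 · (+20), where L_21 = adj(I−A)_21 / det(I−A) = 0.1750 / 0.37375.
Δx_2 = 0.1750 × (+20) / 0.37375 = 3.50 / 0.37375 ≈ 9.4.

Δx_2 = 9.4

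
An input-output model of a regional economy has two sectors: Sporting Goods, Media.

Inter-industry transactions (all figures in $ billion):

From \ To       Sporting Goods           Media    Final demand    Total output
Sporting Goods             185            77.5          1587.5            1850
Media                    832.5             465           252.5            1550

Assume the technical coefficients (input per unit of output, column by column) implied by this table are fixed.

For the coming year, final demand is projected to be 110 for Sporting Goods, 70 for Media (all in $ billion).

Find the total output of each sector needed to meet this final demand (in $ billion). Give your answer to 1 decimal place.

Technical coefficients a_ij = z_ij / X_j:
  a_SS = 185/1850 = 0.10, a_MS = 832.5/1850 = 0.45
  a_SM = 77.5/1550 = 0.05, a_MM = 465/1550 = 0.30
I − A =
  [   0.90    -0.05]
  [  -0.45     0.70]
det(I−A) = (0.90)(0.70) − (-0.05)(-0.45) = 0.6075
adj(I−A) = [[0.70, 0.05], [0.45, 0.90]]
(I − A)⁻¹ = adj(I−A) / det(I−A) ≈
  [   1.1523     0.0823]
  [   0.7407     1.4815]
x = (I − A)⁻¹ d = adj(I−A)·d / det(I−A), with det(I−A) = 0.6075:
  x_S = (0.70·110 + 0.05·70) / 0.6075 = 80.50 / 0.6075 ≈ 132.5
  x_M = (0.45·110 + 0.90·70) / 0.6075 = 112.50 / 0.6075 ≈ 185.2

x_S = 132.5, x_M = 185.2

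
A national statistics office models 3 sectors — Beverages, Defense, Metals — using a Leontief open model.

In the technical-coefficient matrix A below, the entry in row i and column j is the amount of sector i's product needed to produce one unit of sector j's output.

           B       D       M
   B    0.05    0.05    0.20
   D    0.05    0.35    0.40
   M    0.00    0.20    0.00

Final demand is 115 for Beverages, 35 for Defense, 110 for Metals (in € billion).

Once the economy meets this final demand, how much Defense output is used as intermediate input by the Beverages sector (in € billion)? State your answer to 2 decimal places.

z_DB = 7.93

I − A =
  [   0.95    -0.05    -0.20]
  [  -0.05     0.65    -0.40]
  [   0.00    -0.20     1.00]
Cofactors of I−A, C_ij = (−1)^(i+j)·(minor ij) (rows/columns in the sector order above):
  C_11 = (0.65)(1.00) − (-0.40)(-0.20) = 0.5700
  C_12 = −[(-0.05)(1.00) − (-0.40)(0.00)] = 0.0500
  C_13 = (-0.05)(-0.20) − (0.65)(0.00) = 0.0100
  C_21 = −[(-0.05)(1.00) − (-0.20)(-0.20)] = 0.0900
  C_22 = (0.95)(1.00) − (-0.20)(0.00) = 0.9500
  C_23 = −[(0.95)(-0.20) − (-0.05)(0.00)] = 0.1900
  C_31 = (-0.05)(-0.40) − (-0.20)(0.65) = 0.1500
  C_32 = −[(0.95)(-0.40) − (-0.20)(-0.05)] = 0.3900
  C_33 = (0.95)(0.65) − (-0.05)(-0.05) = 0.6150
det(I−A) = Σ_j (I−A)_1j·C_1j = (0.95)(0.5700) + (-0.05)(0.0500) + (-0.20)(0.0100) = 0.5370
adj(I−A) = Cᵀ =
  [ 0.5700   0.0900   0.1500]
  [ 0.0500   0.9500   0.3900]
  [ 0.0100   0.1900   0.6150]
(I − A)⁻¹ = adj(I−A) / det(I−A) ≈
  [   1.0615     0.1676     0.2793]
  [   0.0931     1.7691     0.7263]
  [   0.0186     0.3538     1.1453]
First solve x = (I − A)⁻¹ d = adj(I−A)·d / det(I−A); in particular x_B = (0.5700·115 + 0.0900·35 + 0.1500·110) / 0.5370 = 85.20 / 0.5370 ≈ 158.6592.
Intermediate flow from D to B: z_DB = a_DB · x_B = 0.05 × 85.20 / 0.5370 = 4.26 / 0.5370 ≈ 7.93.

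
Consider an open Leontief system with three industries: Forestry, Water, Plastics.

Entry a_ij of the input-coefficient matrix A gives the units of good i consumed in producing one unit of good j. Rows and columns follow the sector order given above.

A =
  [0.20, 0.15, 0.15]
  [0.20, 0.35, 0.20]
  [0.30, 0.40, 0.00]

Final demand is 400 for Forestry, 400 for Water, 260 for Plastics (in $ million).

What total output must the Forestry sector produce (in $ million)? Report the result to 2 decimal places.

x_F = 918.56

I − A =
  [   0.80    -0.15    -0.15]
  [  -0.20     0.65    -0.20]
  [  -0.30    -0.40     1.00]
Cofactors of I−A, C_ij = (−1)^(i+j)·(minor ij) (rows/columns in the sector order above):
  C_11 = (0.65)(1.00) − (-0.20)(-0.40) = 0.5700
  C_12 = −[(-0.20)(1.00) − (-0.20)(-0.30)] = 0.2600
  C_13 = (-0.20)(-0.40) − (0.65)(-0.30) = 0.2750
  C_21 = −[(-0.15)(1.00) − (-0.15)(-0.40)] = 0.2100
  C_22 = (0.80)(1.00) − (-0.15)(-0.30) = 0.7550
  C_23 = −[(0.80)(-0.40) − (-0.15)(-0.30)] = 0.3650
  C_31 = (-0.15)(-0.20) − (-0.15)(0.65) = 0.1275
  C_32 = −[(0.80)(-0.20) − (-0.15)(-0.20)] = 0.1900
  C_33 = (0.80)(0.65) − (-0.15)(-0.20) = 0.4900
det(I−A) = Σ_j (I−A)_1j·C_1j = (0.80)(0.5700) + (-0.15)(0.2600) + (-0.15)(0.2750) = 0.37575
adj(I−A) = Cᵀ =
  [ 0.5700   0.2100   0.1275]
  [ 0.2600   0.7550   0.1900]
  [ 0.2750   0.3650   0.4900]
(I − A)⁻¹ = adj(I−A) / det(I−A) ≈
  [   1.5170     0.5589     0.3393]
  [   0.6919     2.0093     0.5057]
  [   0.7319     0.9714     1.3041]
x = (I − A)⁻¹ d = adj(I−A)·d / det(I−A), with det(I−A) = 0.37575:
  x_F = (0.5700·400 + 0.2100·400 + 0.1275·260) / 0.37575 = 345.15 / 0.37575 ≈ 918.56
  x_W = (0.2600·400 + 0.7550·400 + 0.1900·260) / 0.37575 = 455.40 / 0.37575 ≈ 1211.98
  x_P = (0.2750·400 + 0.3650·400 + 0.4900·260) / 0.37575 = 383.40 / 0.37575 ≈ 1020.36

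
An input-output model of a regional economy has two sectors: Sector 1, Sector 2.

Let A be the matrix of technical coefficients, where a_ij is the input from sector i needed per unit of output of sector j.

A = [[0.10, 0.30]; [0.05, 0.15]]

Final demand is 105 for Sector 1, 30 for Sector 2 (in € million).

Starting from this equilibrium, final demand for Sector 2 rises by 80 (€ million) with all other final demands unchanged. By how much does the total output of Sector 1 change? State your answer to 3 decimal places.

Δx_1 = 32.000

I − A =
  [   0.90    -0.30]
  [  -0.05     0.85]
det(I−A) = (0.90)(0.85) − (-0.30)(-0.05) = 0.7500
adj(I−A) = [[0.85, 0.30], [0.05, 0.90]]
(I − A)⁻¹ = adj(I−A) / det(I−A) ≈
  [   1.1333     0.4000]
  [   0.0667     1.2000]
Δx = (I − A)⁻¹ Δd with Δd having +80 in the Sector 2 component and 0 elsewhere.
So Δx_1 = L_12 · (+80), where L_12 = adj(I−A)_12 / det(I−A) = 0.30 / 0.7500.
Δx_1 = 0.30 × (+80) / 0.7500 = 24.00 / 0.7500 = 32.000.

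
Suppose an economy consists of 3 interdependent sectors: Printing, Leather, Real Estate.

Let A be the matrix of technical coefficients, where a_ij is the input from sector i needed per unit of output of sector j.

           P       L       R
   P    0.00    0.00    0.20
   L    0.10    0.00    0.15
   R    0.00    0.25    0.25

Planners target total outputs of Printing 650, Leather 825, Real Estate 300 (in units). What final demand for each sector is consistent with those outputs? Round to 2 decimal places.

I − A =
  [   1.00     0.00    -0.20]
  [  -0.10     1.00    -0.15]
  [   0.00    -0.25     0.75]
d = (I − A) x:
  d_P = (+1.00)·650 + (+0.00)·825 + (-0.20)·300 = 590.00
  d_L = (-0.10)·650 + (+1.00)·825 + (-0.15)·300 = 715.00
  d_R = (+0.00)·650 + (-0.25)·825 + (+0.75)·300 = 18.75

d_P = 590.00, d_L = 715.00, d_R = 18.75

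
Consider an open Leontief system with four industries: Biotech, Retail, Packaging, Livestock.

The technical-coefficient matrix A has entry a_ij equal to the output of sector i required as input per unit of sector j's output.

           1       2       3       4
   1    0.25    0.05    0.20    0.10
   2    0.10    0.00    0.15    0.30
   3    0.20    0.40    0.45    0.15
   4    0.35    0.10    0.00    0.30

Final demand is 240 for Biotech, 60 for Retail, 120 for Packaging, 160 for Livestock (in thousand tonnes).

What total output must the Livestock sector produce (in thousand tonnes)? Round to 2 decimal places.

I − A =
  [   0.75    -0.05    -0.20    -0.10]
  [  -0.10     1.00    -0.15    -0.30]
  [  -0.20    -0.40     0.55    -0.15]
  [  -0.35    -0.10     0.00     0.70]
Compute the cofactors C_ij = (−1)^(i+j)·(3×3 minor ij) of I−A; the adjugate is their transpose:
adj(I−A) = Cᵀ =
  [ 0.324250   0.083750   0.140750   0.112375]
  [ 0.125125   0.231000   0.108500   0.140125]
  [ 0.258000   0.218875   0.457750   0.228750]
  [ 0.180000   0.074875   0.085875   0.315250]
det(I−A) = Σ_j (I−A)_1j·C_1j = (0.75)(0.324250) + (-0.05)(0.125125) + (-0.20)(0.258000) + (-0.10)(0.180000) = 0.16733125
(I − A)⁻¹ = adj(I−A) / det(I−A) ≈
  [   1.9378     0.5005     0.8411     0.6716]
  [   0.7478     1.3805     0.6484     0.8374]
  [   1.5419     1.3080     2.7356     1.3670]
  [   1.0757     0.4475     0.5132     1.8840]
x = (I − A)⁻¹ d = adj(I−A)·d / det(I−A), with det(I−A) = 0.16733125:
  x_1 = (0.324250·240 + 0.083750·60 + 0.140750·120 + 0.112375·160) / 0.16733125 = 117.715 / 0.16733125 ≈ 703.48
  x_2 = (0.125125·240 + 0.231000·60 + 0.108500·120 + 0.140125·160) / 0.16733125 = 79.33 / 0.16733125 ≈ 474.09
  x_3 = (0.258000·240 + 0.218875·60 + 0.457750·120 + 0.228750·160) / 0.16733125 = 166.5825 / 0.16733125 ≈ 995.53
  x_4 = (0.180000·240 + 0.074875·60 + 0.085875·120 + 0.315250·160) / 0.16733125 = 108.4375 / 0.16733125 ≈ 648.04

x_4 = 648.04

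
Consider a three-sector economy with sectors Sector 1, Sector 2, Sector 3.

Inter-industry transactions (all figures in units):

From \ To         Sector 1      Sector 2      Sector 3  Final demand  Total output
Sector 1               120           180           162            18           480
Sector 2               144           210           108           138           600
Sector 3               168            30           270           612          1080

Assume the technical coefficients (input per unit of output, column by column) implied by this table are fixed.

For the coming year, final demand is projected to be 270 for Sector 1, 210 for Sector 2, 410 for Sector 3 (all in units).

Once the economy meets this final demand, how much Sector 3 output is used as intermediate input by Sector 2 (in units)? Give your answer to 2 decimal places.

z_32 = 45.76

Technical coefficients a_ij = z_ij / X_j:
  a_11 = 120/480 = 0.25, a_21 = 144/480 = 0.30, a_31 = 168/480 = 0.35
  a_12 = 180/600 = 0.30, a_22 = 210/600 = 0.35, a_32 = 30/600 = 0.05
  a_13 = 162/1080 = 0.15, a_23 = 108/1080 = 0.10, a_33 = 270/1080 = 0.25
I − A =
  [   0.75    -0.30    -0.15]
  [  -0.30     0.65    -0.10]
  [  -0.35    -0.05     0.75]
Cofactors of I−A, C_ij = (−1)^(i+j)·(minor ij) (rows/columns in the sector order above):
  C_11 = (0.65)(0.75) − (-0.10)(-0.05) = 0.4825
  C_12 = −[(-0.30)(0.75) − (-0.10)(-0.35)] = 0.2600
  C_13 = (-0.30)(-0.05) − (0.65)(-0.35) = 0.2425
  C_21 = −[(-0.30)(0.75) − (-0.15)(-0.05)] = 0.2325
  C_22 = (0.75)(0.75) − (-0.15)(-0.35) = 0.5100
  C_23 = −[(0.75)(-0.05) − (-0.30)(-0.35)] = 0.1425
  C_31 = (-0.30)(-0.10) − (-0.15)(0.65) = 0.1275
  C_32 = −[(0.75)(-0.10) − (-0.15)(-0.30)] = 0.1200
  C_33 = (0.75)(0.65) − (-0.30)(-0.30) = 0.3975
det(I−A) = Σ_j (I−A)_1j·C_1j = (0.75)(0.4825) + (-0.30)(0.2600) + (-0.15)(0.2425) = 0.2475
adj(I−A) = Cᵀ =
  [ 0.4825   0.2325   0.1275]
  [ 0.2600   0.5100   0.1200]
  [ 0.2425   0.1425   0.3975]
(I − A)⁻¹ = adj(I−A) / det(I−A) ≈
  [   1.9495     0.9394     0.5152]
  [   1.0505     2.0606     0.4848]
  [   0.9798     0.5758     1.6061]
First solve x = (I − A)⁻¹ d = adj(I−A)·d / det(I−A); in particular x_2 = (0.2600·270 + 0.5100·210 + 0.1200·410) / 0.2475 = 226.50 / 0.2475 ≈ 915.1515.
Intermediate flow from 3 to 2: z_32 = a_32 · x_2 = 0.05 × 226.50 / 0.2475 = 11.325 / 0.2475 ≈ 45.76.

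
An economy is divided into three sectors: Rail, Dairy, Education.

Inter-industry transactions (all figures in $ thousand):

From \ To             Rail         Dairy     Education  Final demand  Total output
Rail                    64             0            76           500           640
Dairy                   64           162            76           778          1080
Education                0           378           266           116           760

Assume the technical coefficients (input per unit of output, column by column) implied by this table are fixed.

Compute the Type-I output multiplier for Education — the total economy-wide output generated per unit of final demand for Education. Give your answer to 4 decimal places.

m_E = 2.0552

Technical coefficients a_ij = z_ij / X_j:
  a_RR = 64/640 = 0.10, a_DR = 64/640 = 0.10, a_ER = 0/640 = 0.00
  a_RD = 0/1080 = 0.00, a_DD = 162/1080 = 0.15, a_ED = 378/1080 = 0.35
  a_RE = 76/760 = 0.10, a_DE = 76/760 = 0.10, a_EE = 266/760 = 0.35
I − A =
  [   0.90     0.00    -0.10]
  [  -0.10     0.85    -0.10]
  [   0.00    -0.35     0.65]
Cofactors of I−A, C_ij = (−1)^(i+j)·(minor ij) (rows/columns in the sector order above):
  C_11 = (0.85)(0.65) − (-0.10)(-0.35) = 0.5175
  C_12 = −[(-0.10)(0.65) − (-0.10)(0.00)] = 0.0650
  C_13 = (-0.10)(-0.35) − (0.85)(0.00) = 0.0350
  C_21 = −[(0.00)(0.65) − (-0.10)(-0.35)] = 0.0350
  C_22 = (0.90)(0.65) − (-0.10)(0.00) = 0.5850
  C_23 = −[(0.90)(-0.35) − (0.00)(0.00)] = 0.3150
  C_31 = (0.00)(-0.10) − (-0.10)(0.85) = 0.0850
  C_32 = −[(0.90)(-0.10) − (-0.10)(-0.10)] = 0.1000
  C_33 = (0.90)(0.85) − (0.00)(-0.10) = 0.7650
det(I−A) = Σ_j (I−A)_1j·C_1j = (0.90)(0.5175) + (0.00)(0.0650) + (-0.10)(0.0350) = 0.46225
adj(I−A) = Cᵀ =
  [ 0.5175   0.0350   0.0850]
  [ 0.0650   0.5850   0.1000]
  [ 0.0350   0.3150   0.7650]
(I − A)⁻¹ = adj(I−A) / det(I−A) ≈
  [   1.11952     0.07572     0.18388]
  [   0.14062     1.26555     0.21633]
  [   0.07572     0.68145     1.65495]
The output multiplier for sector j is the column-j sum of the Leontief inverse (I − A)⁻¹ = adj(I−A) / det(I−A).
Column E of adj(I−A): (0.0850, 0.1000, 0.7650); det(I−A) = 0.46225.
m_E = (0.0850 + 0.1000 + 0.7650) / 0.46225 = 0.95 / 0.46225 ≈ 2.0552.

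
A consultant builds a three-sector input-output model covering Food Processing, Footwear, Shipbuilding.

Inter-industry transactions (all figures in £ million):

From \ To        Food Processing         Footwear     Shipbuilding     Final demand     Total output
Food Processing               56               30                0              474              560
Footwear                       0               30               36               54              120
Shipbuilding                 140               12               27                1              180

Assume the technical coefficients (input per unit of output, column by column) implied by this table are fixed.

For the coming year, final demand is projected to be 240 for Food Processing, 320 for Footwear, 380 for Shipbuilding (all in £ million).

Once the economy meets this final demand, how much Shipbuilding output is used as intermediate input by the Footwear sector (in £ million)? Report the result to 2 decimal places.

z_32 = 59.86

Technical coefficients a_ij = z_ij / X_j:
  a_11 = 56/560 = 0.10, a_21 = 0/560 = 0.00, a_31 = 140/560 = 0.25
  a_12 = 30/120 = 0.25, a_22 = 30/120 = 0.25, a_32 = 12/120 = 0.10
  a_13 = 0/180 = 0.00, a_23 = 36/180 = 0.20, a_33 = 27/180 = 0.15
I − A =
  [   0.90    -0.25     0.00]
  [   0.00     0.75    -0.20]
  [  -0.25    -0.10     0.85]
Cofactors of I−A, C_ij = (−1)^(i+j)·(minor ij) (rows/columns in the sector order above):
  C_11 = (0.75)(0.85) − (-0.20)(-0.10) = 0.6175
  C_12 = −[(0.00)(0.85) − (-0.20)(-0.25)] = 0.0500
  C_13 = (0.00)(-0.10) − (0.75)(-0.25) = 0.1875
  C_21 = −[(-0.25)(0.85) − (0.00)(-0.10)] = 0.2125
  C_22 = (0.90)(0.85) − (0.00)(-0.25) = 0.7650
  C_23 = −[(0.90)(-0.10) − (-0.25)(-0.25)] = 0.1525
  C_31 = (-0.25)(-0.20) − (0.00)(0.75) = 0.0500
  C_32 = −[(0.90)(-0.20) − (0.00)(0.00)] = 0.1800
  C_33 = (0.90)(0.75) − (-0.25)(0.00) = 0.6750
det(I−A) = Σ_j (I−A)_1j·C_1j = (0.90)(0.6175) + (-0.25)(0.0500) + (0.00)(0.1875) = 0.54325
adj(I−A) = Cᵀ =
  [ 0.6175   0.2125   0.0500]
  [ 0.0500   0.7650   0.1800]
  [ 0.1875   0.1525   0.6750]
(I − A)⁻¹ = adj(I−A) / det(I−A) ≈
  [   1.1367     0.3912     0.0920]
  [   0.0920     1.4082     0.3313]
  [   0.3451     0.2807     1.2425]
First solve x = (I − A)⁻¹ d = adj(I−A)·d / det(I−A); in particular x_2 = (0.0500·240 + 0.7650·320 + 0.1800·380) / 0.54325 = 325.20 / 0.54325 ≈ 598.6194.
Intermediate flow from 3 to 2: z_32 = a_32 · x_2 = 0.10 × 325.20 / 0.54325 = 32.52 / 0.54325 ≈ 59.86.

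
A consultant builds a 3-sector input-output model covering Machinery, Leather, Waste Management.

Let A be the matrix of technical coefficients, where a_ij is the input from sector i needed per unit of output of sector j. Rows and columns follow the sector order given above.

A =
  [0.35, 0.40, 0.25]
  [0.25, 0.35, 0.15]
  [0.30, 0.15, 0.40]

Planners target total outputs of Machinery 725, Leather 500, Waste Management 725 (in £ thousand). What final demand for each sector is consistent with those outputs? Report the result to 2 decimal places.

d_1 = 90.00, d_2 = 35.00, d_3 = 142.50

I − A =
  [   0.65    -0.40    -0.25]
  [  -0.25     0.65    -0.15]
  [  -0.30    -0.15     0.60]
d = (I − A) x:
  d_1 = (+0.65)·725 + (-0.40)·500 + (-0.25)·725 = 90.00
  d_2 = (-0.25)·725 + (+0.65)·500 + (-0.15)·725 = 35.00
  d_3 = (-0.30)·725 + (-0.15)·500 + (+0.60)·725 = 142.50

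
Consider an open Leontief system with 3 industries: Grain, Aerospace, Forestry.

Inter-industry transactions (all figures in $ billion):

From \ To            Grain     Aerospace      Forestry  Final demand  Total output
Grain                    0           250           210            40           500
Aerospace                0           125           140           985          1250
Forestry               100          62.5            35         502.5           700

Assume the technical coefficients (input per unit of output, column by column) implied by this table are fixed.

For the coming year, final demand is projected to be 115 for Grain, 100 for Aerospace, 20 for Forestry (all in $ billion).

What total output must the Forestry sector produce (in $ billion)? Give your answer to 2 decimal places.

Technical coefficients a_ij = z_ij / X_j:
  a_GG = 0/500 = 0.00, a_AG = 0/500 = 0.00, a_FG = 100/500 = 0.20
  a_GA = 250/1250 = 0.20, a_AA = 125/1250 = 0.10, a_FA = 62.5/1250 = 0.05
  a_GF = 210/700 = 0.30, a_AF = 140/700 = 0.20, a_FF = 35/700 = 0.05
I − A =
  [   1.00    -0.20    -0.30]
  [   0.00     0.90    -0.20]
  [  -0.20    -0.05     0.95]
Cofactors of I−A, C_ij = (−1)^(i+j)·(minor ij) (rows/columns in the sector order above):
  C_11 = (0.90)(0.95) − (-0.20)(-0.05) = 0.8450
  C_12 = −[(0.00)(0.95) − (-0.20)(-0.20)] = 0.0400
  C_13 = (0.00)(-0.05) − (0.90)(-0.20) = 0.1800
  C_21 = −[(-0.20)(0.95) − (-0.30)(-0.05)] = 0.2050
  C_22 = (1.00)(0.95) − (-0.30)(-0.20) = 0.8900
  C_23 = −[(1.00)(-0.05) − (-0.20)(-0.20)] = 0.0900
  C_31 = (-0.20)(-0.20) − (-0.30)(0.90) = 0.3100
  C_32 = −[(1.00)(-0.20) − (-0.30)(0.00)] = 0.2000
  C_33 = (1.00)(0.90) − (-0.20)(0.00) = 0.9000
det(I−A) = Σ_j (I−A)_1j·C_1j = (1.00)(0.8450) + (-0.20)(0.0400) + (-0.30)(0.1800) = 0.7830
adj(I−A) = Cᵀ =
  [ 0.8450   0.2050   0.3100]
  [ 0.0400   0.8900   0.2000]
  [ 0.1800   0.0900   0.9000]
(I − A)⁻¹ = adj(I−A) / det(I−A) ≈
  [   1.0792     0.2618     0.3959]
  [   0.0511     1.1367     0.2554]
  [   0.2299     0.1149     1.1494]
x = (I − A)⁻¹ d = adj(I−A)·d / det(I−A), with det(I−A) = 0.7830:
  x_G = (0.8450·115 + 0.2050·100 + 0.3100·20) / 0.7830 = 123.875 / 0.7830 ≈ 158.21
  x_A = (0.0400·115 + 0.8900·100 + 0.2000·20) / 0.7830 = 97.60 / 0.7830 ≈ 124.65
  x_F = (0.1800·115 + 0.0900·100 + 0.9000·20) / 0.7830 = 47.70 / 0.7830 ≈ 60.92

x_F = 60.92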